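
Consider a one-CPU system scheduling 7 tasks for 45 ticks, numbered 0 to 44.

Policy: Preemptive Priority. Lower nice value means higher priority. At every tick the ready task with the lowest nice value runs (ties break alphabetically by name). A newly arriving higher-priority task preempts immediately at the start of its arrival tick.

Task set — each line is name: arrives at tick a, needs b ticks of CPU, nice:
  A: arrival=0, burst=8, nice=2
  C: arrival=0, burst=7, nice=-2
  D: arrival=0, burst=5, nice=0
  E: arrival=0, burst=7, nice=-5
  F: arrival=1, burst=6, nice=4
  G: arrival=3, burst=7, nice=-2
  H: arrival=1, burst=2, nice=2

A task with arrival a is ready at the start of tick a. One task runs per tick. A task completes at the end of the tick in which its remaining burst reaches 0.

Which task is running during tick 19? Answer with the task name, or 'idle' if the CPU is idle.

t=0: ready={A,C,D,E} → run E
t=1: ready={A,C,D,E,F,H} → run E
t=2: ready={A,C,D,E,F,H} → run E
t=3: ready={A,C,D,E,F,G,H} → run E
t=4: ready={A,C,D,E,F,G,H} → run E
t=5: ready={A,C,D,E,F,G,H} → run E
t=6: ready={A,C,D,E,F,G,H} → run E
t=7: ready={A,C,D,F,G,H} → run C
t=8: ready={A,C,D,F,G,H} → run C
t=9: ready={A,C,D,F,G,H} → run C
t=10: ready={A,C,D,F,G,H} → run C
t=11: ready={A,C,D,F,G,H} → run C
t=12: ready={A,C,D,F,G,H} → run C
t=13: ready={A,C,D,F,G,H} → run C
t=14: ready={A,D,F,G,H} → run G
t=15: ready={A,D,F,G,H} → run G
t=16: ready={A,D,F,G,H} → run G
t=17: ready={A,D,F,G,H} → run G
t=18: ready={A,D,F,G,H} → run G
t=19: ready={A,D,F,G,H} → run G
t=20: ready={A,D,F,G,H} → run G
t=21: ready={A,D,F,H} → run D
t=22: ready={A,D,F,H} → run D
t=23: ready={A,D,F,H} → run D
t=24: ready={A,D,F,H} → run D
t=25: ready={A,D,F,H} → run D
t=26: ready={A,F,H} → run A
t=27: ready={A,F,H} → run A
t=28: ready={A,F,H} → run A
t=29: ready={A,F,H} → run A
t=30: ready={A,F,H} → run A
t=31: ready={A,F,H} → run A
t=32: ready={A,F,H} → run A
t=33: ready={A,F,H} → run A
t=34: ready={F,H} → run H
t=35: ready={F,H} → run H
t=36: ready={F} → run F
t=37: ready={F} → run F
t=38: ready={F} → run F
t=39: ready={F} → run F
t=40: ready={F} → run F
t=41: ready={F} → run F
t=42: (idle)
t=43: (idle)
t=44: (idle)

running at tick 19 = G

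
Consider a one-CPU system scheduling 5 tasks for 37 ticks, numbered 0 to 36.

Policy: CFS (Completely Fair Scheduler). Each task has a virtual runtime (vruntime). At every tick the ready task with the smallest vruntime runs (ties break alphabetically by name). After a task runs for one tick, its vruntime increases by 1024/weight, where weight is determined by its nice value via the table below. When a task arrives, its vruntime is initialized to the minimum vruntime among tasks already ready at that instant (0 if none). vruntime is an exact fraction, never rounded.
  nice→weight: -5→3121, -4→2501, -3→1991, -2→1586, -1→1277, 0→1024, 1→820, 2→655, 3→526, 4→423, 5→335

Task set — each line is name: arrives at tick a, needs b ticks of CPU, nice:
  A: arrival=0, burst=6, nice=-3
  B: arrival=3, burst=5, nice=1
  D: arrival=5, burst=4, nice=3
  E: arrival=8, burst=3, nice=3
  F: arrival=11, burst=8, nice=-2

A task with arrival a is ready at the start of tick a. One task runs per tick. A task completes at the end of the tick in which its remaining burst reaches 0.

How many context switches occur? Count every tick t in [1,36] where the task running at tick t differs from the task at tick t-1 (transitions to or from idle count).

context switches = 21

t=0: vr[A=0] → run A
t=1: vr[A=1024/1991] → run A
t=2: vr[A=2048/1991] → run A
t=3: vr[A=3072/1991 B=3072/1991] → run A
t=4: vr[A=4096/1991 B=3072/1991] → run B
t=5: vr[A=4096/1991 B=1139456/408155 D=4096/1991] → run A
t=6: vr[A=5120/1991 B=1139456/408155 D=4096/1991] → run D
t=7: vr[A=5120/1991 B=1139456/408155 D=2096640/523633] → run A
t=8: vr[B=1139456/408155 D=2096640/523633 E=1139456/408155] → run B
t=9: vr[B=1649152/408155 D=2096640/523633 E=1139456/408155] → run E
t=10: vr[B=1649152/408155 D=2096640/523633 E=508652288/107344765] → run D
t=11: vr[B=1649152/408155 D=3116032/523633 E=508652288/107344765 F=1649152/408155] → run B
t=12: vr[B=2158848/408155 D=3116032/523633 E=508652288/107344765 F=1649152/408155] → run F
t=13: vr[B=2158848/408155 D=3116032/523633 E=508652288/107344765 F=1516752896/323666915] → run F
t=14: vr[B=2158848/408155 D=3116032/523633 E=508652288/107344765 F=1725728256/323666915] → run E
t=15: vr[B=2158848/408155 D=3116032/523633 E=717627648/107344765 F=1725728256/323666915] → run B
t=16: vr[B=2668544/408155 D=3116032/523633 E=717627648/107344765 F=1725728256/323666915] → run F
t=17: vr[B=2668544/408155 D=3116032/523633 E=717627648/107344765 F=1934703616/323666915] → run D
t=18: vr[B=2668544/408155 D=4135424/523633 E=717627648/107344765 F=1934703616/323666915] → run F
t=19: vr[B=2668544/408155 D=4135424/523633 E=717627648/107344765 F=2143678976/323666915] → run B
t=20: vr[D=4135424/523633 E=717627648/107344765 F=2143678976/323666915] → run F
t=21: vr[D=4135424/523633 E=717627648/107344765 F=2352654336/323666915] → run E
t=22: vr[D=4135424/523633 F=2352654336/323666915] → run F
t=23: vr[D=4135424/523633 F=2561629696/323666915] → run D
t=24: vr[F=2561629696/323666915] → run F
t=25: vr[F=2770605056/323666915] → run F
t=26: (idle)
t=27: (idle)
t=28: (idle)
t=29: (idle)
t=30: (idle)
t=31: (idle)
t=32: (idle)
t=33: (idle)
t=34: (idle)
t=35: (idle)
t=36: (idle)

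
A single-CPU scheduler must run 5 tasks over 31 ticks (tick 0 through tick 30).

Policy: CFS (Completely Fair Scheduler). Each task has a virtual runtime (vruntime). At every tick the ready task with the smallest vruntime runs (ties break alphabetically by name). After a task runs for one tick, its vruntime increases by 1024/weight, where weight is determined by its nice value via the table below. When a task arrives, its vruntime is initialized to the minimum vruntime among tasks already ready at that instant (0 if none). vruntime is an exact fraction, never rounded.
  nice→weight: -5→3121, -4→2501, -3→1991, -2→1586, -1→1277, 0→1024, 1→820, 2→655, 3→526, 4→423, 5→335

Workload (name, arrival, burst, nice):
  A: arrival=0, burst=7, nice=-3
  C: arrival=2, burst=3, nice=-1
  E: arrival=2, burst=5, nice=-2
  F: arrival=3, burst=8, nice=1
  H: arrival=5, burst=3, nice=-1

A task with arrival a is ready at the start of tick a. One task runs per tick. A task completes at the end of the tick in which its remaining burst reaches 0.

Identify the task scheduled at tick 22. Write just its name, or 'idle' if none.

t=0: vr[A=0] → run A
t=1: vr[A=1024/1991] → run A
t=2: vr[A=2048/1991 C=2048/1991 E=2048/1991] → run A
t=3: vr[A=3072/1991 C=2048/1991 E=2048/1991 F=2048/1991] → run C
t=4: vr[A=3072/1991 C=4654080/2542507 E=2048/1991 F=2048/1991] → run E
t=5: vr[A=3072/1991 C=4654080/2542507 E=2643456/1578863 F=2048/1991 H=2048/1991] → run F
t=6: vr[A=3072/1991 C=4654080/2542507 E=2643456/1578863 F=929536/408155 H=2048/1991] → run H
t=7: vr[A=3072/1991 C=4654080/2542507 E=2643456/1578863 F=929536/408155 H=4654080/2542507] → run A
t=8: vr[A=4096/1991 C=4654080/2542507 E=2643456/1578863 F=929536/408155 H=4654080/2542507] → run E
t=9: vr[A=4096/1991 C=4654080/2542507 E=3662848/1578863 F=929536/408155 H=4654080/2542507] → run C
t=10: vr[A=4096/1991 C=6692864/2542507 E=3662848/1578863 F=929536/408155 H=4654080/2542507] → run H
t=11: vr[A=4096/1991 C=6692864/2542507 E=3662848/1578863 F=929536/408155 H=6692864/2542507] → run A
t=12: vr[A=5120/1991 C=6692864/2542507 E=3662848/1578863 F=929536/408155 H=6692864/2542507] → run F
t=13: vr[A=5120/1991 C=6692864/2542507 E=3662848/1578863 F=1439232/408155 H=6692864/2542507] → run E
t=14: vr[A=5120/1991 C=6692864/2542507 E=4682240/1578863 F=1439232/408155 H=6692864/2542507] → run A
t=15: vr[A=6144/1991 C=6692864/2542507 E=4682240/1578863 F=1439232/408155 H=6692864/2542507] → run C
t=16: vr[A=6144/1991 E=4682240/1578863 F=1439232/408155 H=6692864/2542507] → run H
t=17: vr[A=6144/1991 E=4682240/1578863 F=1439232/408155] → run E
t=18: vr[A=6144/1991 E=5701632/1578863 F=1439232/408155] → run A
t=19: vr[E=5701632/1578863 F=1439232/408155] → run F
t=20: vr[E=5701632/1578863 F=1948928/408155] → run E
t=21: vr[F=1948928/408155] → run F
t=22: vr[F=2458624/408155] → run F
t=23: vr[F=593664/81631] → run F
t=24: vr[F=3478016/408155] → run F
t=25: vr[F=3987712/408155] → run F
t=26: (idle)
t=27: (idle)
t=28: (idle)
t=29: (idle)
t=30: (idle)

running at tick 22 = F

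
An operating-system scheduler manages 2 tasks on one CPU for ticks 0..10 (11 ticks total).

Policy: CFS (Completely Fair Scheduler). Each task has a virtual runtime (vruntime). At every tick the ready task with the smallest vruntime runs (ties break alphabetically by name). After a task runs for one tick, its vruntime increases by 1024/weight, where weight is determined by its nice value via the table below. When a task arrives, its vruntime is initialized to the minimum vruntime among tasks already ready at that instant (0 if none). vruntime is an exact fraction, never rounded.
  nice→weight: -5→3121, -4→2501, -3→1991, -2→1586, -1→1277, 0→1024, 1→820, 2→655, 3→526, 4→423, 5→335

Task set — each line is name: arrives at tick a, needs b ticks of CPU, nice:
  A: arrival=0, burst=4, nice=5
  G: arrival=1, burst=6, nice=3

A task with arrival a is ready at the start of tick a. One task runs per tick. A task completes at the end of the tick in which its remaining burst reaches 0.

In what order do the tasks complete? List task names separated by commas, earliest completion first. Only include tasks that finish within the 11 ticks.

t=0: vr[A=0] → run A
t=1: vr[A=1024/335 G=1024/335] → run A
t=2: vr[A=2048/335 G=1024/335] → run G
t=3: vr[A=2048/335 G=440832/88105] → run G
t=4: vr[A=2048/335 G=612352/88105] → run A
t=5: vr[A=3072/335 G=612352/88105] → run G
t=6: vr[A=3072/335 G=783872/88105] → run G
t=7: vr[A=3072/335 G=955392/88105] → run A
t=8: vr[G=955392/88105] → run G
t=9: vr[G=1126912/88105] → run G
t=10: (idle)

completion order = A, G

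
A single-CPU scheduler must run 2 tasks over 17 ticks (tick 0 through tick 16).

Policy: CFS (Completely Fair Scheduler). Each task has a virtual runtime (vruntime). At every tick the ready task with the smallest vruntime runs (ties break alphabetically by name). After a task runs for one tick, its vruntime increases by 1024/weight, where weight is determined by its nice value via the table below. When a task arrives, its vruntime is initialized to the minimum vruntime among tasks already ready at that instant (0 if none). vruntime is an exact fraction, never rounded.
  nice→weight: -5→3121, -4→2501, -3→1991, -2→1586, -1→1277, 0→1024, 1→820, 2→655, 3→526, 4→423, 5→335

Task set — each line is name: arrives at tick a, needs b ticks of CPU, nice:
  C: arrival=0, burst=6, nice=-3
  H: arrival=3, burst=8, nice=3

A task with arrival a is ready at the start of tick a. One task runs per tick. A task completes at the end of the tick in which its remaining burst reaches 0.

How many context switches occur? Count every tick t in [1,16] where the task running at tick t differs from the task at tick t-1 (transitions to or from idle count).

context switches = 4

t=0: vr[C=0] → run C
t=1: vr[C=1024/1991] → run C
t=2: vr[C=2048/1991] → run C
t=3: vr[C=3072/1991 H=3072/1991] → run C
t=4: vr[C=4096/1991 H=3072/1991] → run H
t=5: vr[C=4096/1991 H=1827328/523633] → run C
t=6: vr[C=5120/1991 H=1827328/523633] → run C
t=7: vr[H=1827328/523633] → run H
t=8: vr[H=2846720/523633] → run H
t=9: vr[H=3866112/523633] → run H
t=10: vr[H=4885504/523633] → run H
t=11: vr[H=5904896/523633] → run H
t=12: vr[H=6924288/523633] → run H
t=13: vr[H=7943680/523633] → run H
t=14: (idle)
t=15: (idle)
t=16: (idle)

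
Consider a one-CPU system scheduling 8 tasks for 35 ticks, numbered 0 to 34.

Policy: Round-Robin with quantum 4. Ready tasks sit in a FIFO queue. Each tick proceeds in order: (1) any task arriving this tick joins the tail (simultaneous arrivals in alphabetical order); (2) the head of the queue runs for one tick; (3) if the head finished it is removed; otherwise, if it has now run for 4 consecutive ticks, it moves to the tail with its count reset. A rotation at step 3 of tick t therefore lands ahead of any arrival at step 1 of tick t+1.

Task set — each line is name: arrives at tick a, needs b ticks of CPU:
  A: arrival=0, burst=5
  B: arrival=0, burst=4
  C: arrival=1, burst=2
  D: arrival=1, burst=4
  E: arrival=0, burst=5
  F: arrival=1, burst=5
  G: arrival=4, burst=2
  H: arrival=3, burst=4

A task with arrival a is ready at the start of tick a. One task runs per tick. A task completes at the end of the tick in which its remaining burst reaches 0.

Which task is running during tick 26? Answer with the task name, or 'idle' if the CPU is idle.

t=0: queue=[A,B,E] q_used=0 → run A
t=1: queue=[A,B,E,C,D,F] q_used=1 → run A
t=2: queue=[A,B,E,C,D,F] q_used=2 → run A
t=3: queue=[A,B,E,C,D,F,H] q_used=3 → run A
t=4: queue=[B,E,C,D,F,H,A,G] q_used=0 → run B
t=5: queue=[B,E,C,D,F,H,A,G] q_used=1 → run B
t=6: queue=[B,E,C,D,F,H,A,G] q_used=2 → run B
t=7: queue=[B,E,C,D,F,H,A,G] q_used=3 → run B
t=8: queue=[E,C,D,F,H,A,G] q_used=0 → run E
t=9: queue=[E,C,D,F,H,A,G] q_used=1 → run E
t=10: queue=[E,C,D,F,H,A,G] q_used=2 → run E
t=11: queue=[E,C,D,F,H,A,G] q_used=3 → run E
t=12: queue=[C,D,F,H,A,G,E] q_used=0 → run C
t=13: queue=[C,D,F,H,A,G,E] q_used=1 → run C
t=14: queue=[D,F,H,A,G,E] q_used=0 → run D
t=15: queue=[D,F,H,A,G,E] q_used=1 → run D
t=16: queue=[D,F,H,A,G,E] q_used=2 → run D
t=17: queue=[D,F,H,A,G,E] q_used=3 → run D
t=18: queue=[F,H,A,G,E] q_used=0 → run F
t=19: queue=[F,H,A,G,E] q_used=1 → run F
t=20: queue=[F,H,A,G,E] q_used=2 → run F
t=21: queue=[F,H,A,G,E] q_used=3 → run F
t=22: queue=[H,A,G,E,F] q_used=0 → run H
t=23: queue=[H,A,G,E,F] q_used=1 → run H
t=24: queue=[H,A,G,E,F] q_used=2 → run H
t=25: queue=[H,A,G,E,F] q_used=3 → run H
t=26: queue=[A,G,E,F] q_used=0 → run A
t=27: queue=[G,E,F] q_used=0 → run G
t=28: queue=[G,E,F] q_used=1 → run G
t=29: queue=[E,F] q_used=0 → run E
t=30: queue=[F] q_used=0 → run F
t=31: (idle)
t=32: (idle)
t=33: (idle)
t=34: (idle)

running at tick 26 = A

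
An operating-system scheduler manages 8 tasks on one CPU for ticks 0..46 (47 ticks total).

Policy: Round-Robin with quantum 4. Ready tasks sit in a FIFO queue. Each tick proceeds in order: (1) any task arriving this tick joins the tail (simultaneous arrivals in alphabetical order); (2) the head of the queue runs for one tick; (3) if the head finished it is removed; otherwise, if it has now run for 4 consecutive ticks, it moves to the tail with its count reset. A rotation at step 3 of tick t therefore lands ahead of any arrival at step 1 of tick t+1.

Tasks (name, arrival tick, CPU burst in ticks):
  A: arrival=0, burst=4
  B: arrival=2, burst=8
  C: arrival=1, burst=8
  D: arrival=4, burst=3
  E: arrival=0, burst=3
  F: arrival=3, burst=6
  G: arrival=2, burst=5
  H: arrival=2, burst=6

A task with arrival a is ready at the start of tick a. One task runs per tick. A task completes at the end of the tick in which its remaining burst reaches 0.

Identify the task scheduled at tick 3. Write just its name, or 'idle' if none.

t=0: queue=[A,E] q_used=0 → run A
t=1: queue=[A,E,C] q_used=1 → run A
t=2: queue=[A,E,C,B,G,H] q_used=2 → run A
t=3: queue=[A,E,C,B,G,H,F] q_used=3 → run A
t=4: queue=[E,C,B,G,H,F,D] q_used=0 → run E
t=5: queue=[E,C,B,G,H,F,D] q_used=1 → run E
t=6: queue=[E,C,B,G,H,F,D] q_used=2 → run E
t=7: queue=[C,B,G,H,F,D] q_used=0 → run C
t=8: queue=[C,B,G,H,F,D] q_used=1 → run C
t=9: queue=[C,B,G,H,F,D] q_used=2 → run C
t=10: queue=[C,B,G,H,F,D] q_used=3 → run C
t=11: queue=[B,G,H,F,D,C] q_used=0 → run B
t=12: queue=[B,G,H,F,D,C] q_used=1 → run B
t=13: queue=[B,G,H,F,D,C] q_used=2 → run B
t=14: queue=[B,G,H,F,D,C] q_used=3 → run B
t=15: queue=[G,H,F,D,C,B] q_used=0 → run G
t=16: queue=[G,H,F,D,C,B] q_used=1 → run G
t=17: queue=[G,H,F,D,C,B] q_used=2 → run G
t=18: queue=[G,H,F,D,C,B] q_used=3 → run G
t=19: queue=[H,F,D,C,B,G] q_used=0 → run H
t=20: queue=[H,F,D,C,B,G] q_used=1 → run H
t=21: queue=[H,F,D,C,B,G] q_used=2 → run H
t=22: queue=[H,F,D,C,B,G] q_used=3 → run H
t=23: queue=[F,D,C,B,G,H] q_used=0 → run F
t=24: queue=[F,D,C,B,G,H] q_used=1 → run F
t=25: queue=[F,D,C,B,G,H] q_used=2 → run F
t=26: queue=[F,D,C,B,G,H] q_used=3 → run F
t=27: queue=[D,C,B,G,H,F] q_used=0 → run D
t=28: queue=[D,C,B,G,H,F] q_used=1 → run D
t=29: queue=[D,C,B,G,H,F] q_used=2 → run D
t=30: queue=[C,B,G,H,F] q_used=0 → run C
t=31: queue=[C,B,G,H,F] q_used=1 → run C
t=32: queue=[C,B,G,H,F] q_used=2 → run C
t=33: queue=[C,B,G,H,F] q_used=3 → run C
t=34: queue=[B,G,H,F] q_used=0 → run B
t=35: queue=[B,G,H,F] q_used=1 → run B
t=36: queue=[B,G,H,F] q_used=2 → run B
t=37: queue=[B,G,H,F] q_used=3 → run B
t=38: queue=[G,H,F] q_used=0 → run G
t=39: queue=[H,F] q_used=0 → run H
t=40: queue=[H,F] q_used=1 → run H
t=41: queue=[F] q_used=0 → run F
t=42: queue=[F] q_used=1 → run F
t=43: (idle)
t=44: (idle)
t=45: (idle)
t=46: (idle)

running at tick 3 = A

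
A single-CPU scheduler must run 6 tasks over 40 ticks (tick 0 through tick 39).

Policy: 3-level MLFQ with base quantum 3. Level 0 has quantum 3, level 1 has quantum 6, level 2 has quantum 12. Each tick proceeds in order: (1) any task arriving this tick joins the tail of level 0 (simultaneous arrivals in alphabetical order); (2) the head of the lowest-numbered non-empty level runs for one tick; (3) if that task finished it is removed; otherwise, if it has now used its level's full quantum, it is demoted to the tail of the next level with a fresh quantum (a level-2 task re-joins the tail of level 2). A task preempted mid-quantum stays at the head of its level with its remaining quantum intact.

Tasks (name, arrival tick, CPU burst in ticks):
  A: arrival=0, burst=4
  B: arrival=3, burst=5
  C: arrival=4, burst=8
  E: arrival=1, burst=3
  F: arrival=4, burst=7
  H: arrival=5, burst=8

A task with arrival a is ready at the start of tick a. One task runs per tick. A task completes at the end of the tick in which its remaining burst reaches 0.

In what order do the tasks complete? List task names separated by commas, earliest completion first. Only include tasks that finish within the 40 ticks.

t=0: L0/L1/L2 = A/-/- → run A
t=1: L0/L1/L2 = AE/-/- → run A
t=2: L0/L1/L2 = AE/-/- → run A
t=3: L0/L1/L2 = EB/A/- → run E
t=4: L0/L1/L2 = EBCF/A/- → run E
t=5: L0/L1/L2 = EBCFH/A/- → run E
t=6: L0/L1/L2 = BCFH/A/- → run B
t=7: L0/L1/L2 = BCFH/A/- → run B
t=8: L0/L1/L2 = BCFH/A/- → run B
t=9: L0/L1/L2 = CFH/AB/- → run C
t=10: L0/L1/L2 = CFH/AB/- → run C
t=11: L0/L1/L2 = CFH/AB/- → run C
t=12: L0/L1/L2 = FH/ABC/- → run F
t=13: L0/L1/L2 = FH/ABC/- → run F
t=14: L0/L1/L2 = FH/ABC/- → run F
t=15: L0/L1/L2 = H/ABCF/- → run H
t=16: L0/L1/L2 = H/ABCF/- → run H
t=17: L0/L1/L2 = H/ABCF/- → run H
t=18: L0/L1/L2 = -/ABCFH/- → run A
t=19: L0/L1/L2 = -/BCFH/- → run B
t=20: L0/L1/L2 = -/BCFH/- → run B
t=21: L0/L1/L2 = -/CFH/- → run C
t=22: L0/L1/L2 = -/CFH/- → run C
t=23: L0/L1/L2 = -/CFH/- → run C
t=24: L0/L1/L2 = -/CFH/- → run C
t=25: L0/L1/L2 = -/CFH/- → run C
t=26: L0/L1/L2 = -/FH/- → run F
t=27: L0/L1/L2 = -/FH/- → run F
t=28: L0/L1/L2 = -/FH/- → run F
t=29: L0/L1/L2 = -/FH/- → run F
t=30: L0/L1/L2 = -/H/- → run H
t=31: L0/L1/L2 = -/H/- → run H
t=32: L0/L1/L2 = -/H/- → run H
t=33: L0/L1/L2 = -/H/- → run H
t=34: L0/L1/L2 = -/H/- → run H
t=35: (idle)
t=36: (idle)
t=37: (idle)
t=38: (idle)
t=39: (idle)

completion order = E, A, B, C, F, H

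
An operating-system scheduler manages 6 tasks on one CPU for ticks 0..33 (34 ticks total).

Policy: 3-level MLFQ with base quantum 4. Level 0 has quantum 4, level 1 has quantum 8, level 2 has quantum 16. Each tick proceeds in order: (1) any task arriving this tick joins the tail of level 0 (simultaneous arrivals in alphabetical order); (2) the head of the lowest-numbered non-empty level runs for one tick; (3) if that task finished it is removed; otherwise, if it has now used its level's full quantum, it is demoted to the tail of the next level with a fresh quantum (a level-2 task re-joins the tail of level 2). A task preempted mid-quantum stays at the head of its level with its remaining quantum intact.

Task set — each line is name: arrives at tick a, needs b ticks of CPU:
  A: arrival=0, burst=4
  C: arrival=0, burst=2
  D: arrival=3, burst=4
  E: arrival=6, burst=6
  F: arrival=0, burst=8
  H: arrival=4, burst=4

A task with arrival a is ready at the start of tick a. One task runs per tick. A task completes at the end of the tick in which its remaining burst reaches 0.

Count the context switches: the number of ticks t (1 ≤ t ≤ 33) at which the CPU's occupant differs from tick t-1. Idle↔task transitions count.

context switches = 8

t=0: L0/L1/L2 = ACF/-/- → run A
t=1: L0/L1/L2 = ACF/-/- → run A
t=2: L0/L1/L2 = ACF/-/- → run A
t=3: L0/L1/L2 = ACFD/-/- → run A
t=4: L0/L1/L2 = CFDH/-/- → run C
t=5: L0/L1/L2 = CFDH/-/- → run C
t=6: L0/L1/L2 = FDHE/-/- → run F
t=7: L0/L1/L2 = FDHE/-/- → run F
t=8: L0/L1/L2 = FDHE/-/- → run F
t=9: L0/L1/L2 = FDHE/-/- → run F
t=10: L0/L1/L2 = DHE/F/- → run D
t=11: L0/L1/L2 = DHE/F/- → run D
t=12: L0/L1/L2 = DHE/F/- → run D
t=13: L0/L1/L2 = DHE/F/- → run D
t=14: L0/L1/L2 = HE/F/- → run H
t=15: L0/L1/L2 = HE/F/- → run H
t=16: L0/L1/L2 = HE/F/- → run H
t=17: L0/L1/L2 = HE/F/- → run H
t=18: L0/L1/L2 = E/F/- → run E
t=19: L0/L1/L2 = E/F/- → run E
t=20: L0/L1/L2 = E/F/- → run E
t=21: L0/L1/L2 = E/F/- → run E
t=22: L0/L1/L2 = -/FE/- → run F
t=23: L0/L1/L2 = -/FE/- → run F
t=24: L0/L1/L2 = -/FE/- → run F
t=25: L0/L1/L2 = -/FE/- → run F
t=26: L0/L1/L2 = -/E/- → run E
t=27: L0/L1/L2 = -/E/- → run E
t=28: (idle)
t=29: (idle)
t=30: (idle)
t=31: (idle)
t=32: (idle)
t=33: (idle)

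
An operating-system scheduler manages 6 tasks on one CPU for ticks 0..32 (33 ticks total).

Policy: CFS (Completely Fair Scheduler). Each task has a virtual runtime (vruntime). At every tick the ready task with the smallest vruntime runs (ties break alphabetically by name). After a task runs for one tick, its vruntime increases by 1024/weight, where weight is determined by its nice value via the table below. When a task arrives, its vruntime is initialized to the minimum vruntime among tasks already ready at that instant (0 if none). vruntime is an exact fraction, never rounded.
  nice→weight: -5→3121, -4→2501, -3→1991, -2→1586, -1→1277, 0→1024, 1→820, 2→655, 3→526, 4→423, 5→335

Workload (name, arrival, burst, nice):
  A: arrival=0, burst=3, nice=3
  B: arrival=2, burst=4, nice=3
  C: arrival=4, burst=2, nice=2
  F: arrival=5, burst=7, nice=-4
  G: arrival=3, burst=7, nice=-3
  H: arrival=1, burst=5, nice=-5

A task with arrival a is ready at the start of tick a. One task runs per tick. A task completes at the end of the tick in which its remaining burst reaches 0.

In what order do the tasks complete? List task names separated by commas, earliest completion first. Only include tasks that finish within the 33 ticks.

t=0: vr[A=0] → run A
t=1: vr[A=512/263 H=512/263] → run A
t=2: vr[A=1024/263 B=512/263 H=512/263] → run B
t=3: vr[A=1024/263 B=1024/263 G=512/263 H=512/263] → run G
t=4: vr[A=1024/263 B=1024/263 C=512/263 G=1288704/523633 H=512/263] → run C
t=5: vr[A=1024/263 B=1024/263 C=604672/172265 F=512/263 G=1288704/523633 H=512/263] → run F
t=6: vr[A=1024/263 B=1024/263 C=604672/172265 F=1549824/657763 G=1288704/523633 H=512/263] → run H
t=7: vr[A=1024/263 B=1024/263 C=604672/172265 F=1549824/657763 G=1288704/523633 H=1867264/820823] → run H
t=8: vr[A=1024/263 B=1024/263 C=604672/172265 F=1549824/657763 G=1288704/523633 H=2136576/820823] → run F
t=9: vr[A=1024/263 B=1024/263 C=604672/172265 F=1819136/657763 G=1288704/523633 H=2136576/820823] → run G
t=10: vr[A=1024/263 B=1024/263 C=604672/172265 F=1819136/657763 G=1558016/523633 H=2136576/820823] → run H
t=11: vr[A=1024/263 B=1024/263 C=604672/172265 F=1819136/657763 G=1558016/523633 H=2405888/820823] → run F
t=12: vr[A=1024/263 B=1024/263 C=604672/172265 F=2088448/657763 G=1558016/523633 H=2405888/820823] → run H
t=13: vr[A=1024/263 B=1024/263 C=604672/172265 F=2088448/657763 G=1558016/523633 H=2675200/820823] → run G
t=14: vr[A=1024/263 B=1024/263 C=604672/172265 F=2088448/657763 G=1827328/523633 H=2675200/820823] → run F
t=15: vr[A=1024/263 B=1024/263 C=604672/172265 F=2357760/657763 G=1827328/523633 H=2675200/820823] → run H
t=16: vr[A=1024/263 B=1024/263 C=604672/172265 F=2357760/657763 G=1827328/523633] → run G
t=17: vr[A=1024/263 B=1024/263 C=604672/172265 F=2357760/657763 G=2096640/523633] → run C
t=18: vr[A=1024/263 B=1024/263 F=2357760/657763 G=2096640/523633] → run F
t=19: vr[A=1024/263 B=1024/263 F=2627072/657763 G=2096640/523633] → run A
t=20: vr[B=1024/263 F=2627072/657763 G=2096640/523633] → run B
t=21: vr[B=1536/263 F=2627072/657763 G=2096640/523633] → run F
t=22: vr[B=1536/263 F=2896384/657763 G=2096640/523633] → run G
t=23: vr[B=1536/263 F=2896384/657763 G=2365952/523633] → run F
t=24: vr[B=1536/263 G=2365952/523633] → run G
t=25: vr[B=1536/263 G=2635264/523633] → run G
t=26: vr[B=1536/263] → run B
t=27: vr[B=2048/263] → run B
t=28: (idle)
t=29: (idle)
t=30: (idle)
t=31: (idle)
t=32: (idle)

completion order = H, C, A, F, G, B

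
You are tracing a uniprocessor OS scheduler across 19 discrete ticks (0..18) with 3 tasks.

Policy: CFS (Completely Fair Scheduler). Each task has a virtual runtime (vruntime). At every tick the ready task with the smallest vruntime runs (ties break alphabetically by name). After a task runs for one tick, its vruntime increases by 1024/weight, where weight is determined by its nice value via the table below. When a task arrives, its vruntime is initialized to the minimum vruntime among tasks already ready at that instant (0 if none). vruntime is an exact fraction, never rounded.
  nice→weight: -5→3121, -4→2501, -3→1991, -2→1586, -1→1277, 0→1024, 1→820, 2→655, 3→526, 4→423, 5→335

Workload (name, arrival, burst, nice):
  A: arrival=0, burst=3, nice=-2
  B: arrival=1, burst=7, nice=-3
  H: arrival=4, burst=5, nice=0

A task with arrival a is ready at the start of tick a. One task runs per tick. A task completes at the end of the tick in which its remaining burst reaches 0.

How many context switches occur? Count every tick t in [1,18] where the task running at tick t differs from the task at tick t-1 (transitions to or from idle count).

context switches = 10

t=0: vr[A=0] → run A
t=1: vr[A=512/793 B=512/793] → run A
t=2: vr[A=1024/793 B=512/793] → run B
t=3: vr[A=1024/793 B=1831424/1578863] → run B
t=4: vr[A=1024/793 B=2643456/1578863 H=1024/793] → run A
t=5: vr[B=2643456/1578863 H=1024/793] → run H
t=6: vr[B=2643456/1578863 H=1817/793] → run B
t=7: vr[B=3455488/1578863 H=1817/793] → run B
t=8: vr[B=4267520/1578863 H=1817/793] → run H
t=9: vr[B=4267520/1578863 H=2610/793] → run B
t=10: vr[B=5079552/1578863 H=2610/793] → run B
t=11: vr[B=5891584/1578863 H=2610/793] → run H
t=12: vr[B=5891584/1578863 H=3403/793] → run B
t=13: vr[H=3403/793] → run H
t=14: vr[H=4196/793] → run H
t=15: (idle)
t=16: (idle)
t=17: (idle)
t=18: (idle)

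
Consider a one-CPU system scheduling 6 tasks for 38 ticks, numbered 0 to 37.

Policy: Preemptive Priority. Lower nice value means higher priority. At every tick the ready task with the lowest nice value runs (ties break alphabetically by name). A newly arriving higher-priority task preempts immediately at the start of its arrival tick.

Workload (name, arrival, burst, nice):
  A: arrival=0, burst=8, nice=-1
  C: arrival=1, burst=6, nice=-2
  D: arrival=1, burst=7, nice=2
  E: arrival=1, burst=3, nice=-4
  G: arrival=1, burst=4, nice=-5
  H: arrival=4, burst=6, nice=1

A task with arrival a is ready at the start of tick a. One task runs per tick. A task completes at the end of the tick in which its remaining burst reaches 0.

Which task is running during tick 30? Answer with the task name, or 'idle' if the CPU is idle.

t=0: ready={A} → run A
t=1: ready={A,C,D,E,G} → run G
t=2: ready={A,C,D,E,G} → run G
t=3: ready={A,C,D,E,G} → run G
t=4: ready={A,C,D,E,G,H} → run G
t=5: ready={A,C,D,E,H} → run E
t=6: ready={A,C,D,E,H} → run E
t=7: ready={A,C,D,E,H} → run E
t=8: ready={A,C,D,H} → run C
t=9: ready={A,C,D,H} → run C
t=10: ready={A,C,D,H} → run C
t=11: ready={A,C,D,H} → run C
t=12: ready={A,C,D,H} → run C
t=13: ready={A,C,D,H} → run C
t=14: ready={A,D,H} → run A
t=15: ready={A,D,H} → run A
t=16: ready={A,D,H} → run A
t=17: ready={A,D,H} → run A
t=18: ready={A,D,H} → run A
t=19: ready={A,D,H} → run A
t=20: ready={A,D,H} → run A
t=21: ready={D,H} → run H
t=22: ready={D,H} → run H
t=23: ready={D,H} → run H
t=24: ready={D,H} → run H
t=25: ready={D,H} → run H
t=26: ready={D,H} → run H
t=27: ready={D} → run D
t=28: ready={D} → run D
t=29: ready={D} → run D
t=30: ready={D} → run D
t=31: ready={D} → run D
t=32: ready={D} → run D
t=33: ready={D} → run D
t=34: (idle)
t=35: (idle)
t=36: (idle)
t=37: (idle)

running at tick 30 = D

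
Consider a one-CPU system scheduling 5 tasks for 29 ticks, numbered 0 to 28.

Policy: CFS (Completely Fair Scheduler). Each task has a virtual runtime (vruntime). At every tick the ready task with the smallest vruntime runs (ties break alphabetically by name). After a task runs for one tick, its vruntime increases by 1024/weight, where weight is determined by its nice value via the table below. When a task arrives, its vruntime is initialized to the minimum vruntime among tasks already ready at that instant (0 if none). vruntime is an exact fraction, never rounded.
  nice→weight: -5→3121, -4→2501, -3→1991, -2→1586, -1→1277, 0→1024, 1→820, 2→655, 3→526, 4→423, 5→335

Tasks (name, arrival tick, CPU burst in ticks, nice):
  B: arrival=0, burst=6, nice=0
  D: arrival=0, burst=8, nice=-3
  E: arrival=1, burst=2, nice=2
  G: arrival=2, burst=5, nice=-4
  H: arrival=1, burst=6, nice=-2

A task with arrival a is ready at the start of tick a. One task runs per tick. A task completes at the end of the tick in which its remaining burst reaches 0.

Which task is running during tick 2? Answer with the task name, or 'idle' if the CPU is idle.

running at tick 2 = E

t=0: vr[B=0 D=0] → run B
t=1: vr[B=1 D=0 E=0 H=0] → run D
t=2: vr[B=1 D=1024/1991 E=0 G=0 H=0] → run E
t=3: vr[B=1 D=1024/1991 E=1024/655 G=0 H=0] → run G
t=4: vr[B=1 D=1024/1991 E=1024/655 G=1024/2501 H=0] → run H
t=5: vr[B=1 D=1024/1991 E=1024/655 G=1024/2501 H=512/793] → run G
t=6: vr[B=1 D=1024/1991 E=1024/655 G=2048/2501 H=512/793] → run D
t=7: vr[B=1 D=2048/1991 E=1024/655 G=2048/2501 H=512/793] → run H
t=8: vr[B=1 D=2048/1991 E=1024/655 G=2048/2501 H=1024/793] → run G
t=9: vr[B=1 D=2048/1991 E=1024/655 G=3072/2501 H=1024/793] → run B
t=10: vr[B=2 D=2048/1991 E=1024/655 G=3072/2501 H=1024/793] → run D
t=11: vr[B=2 D=3072/1991 E=1024/655 G=3072/2501 H=1024/793] → run G
t=12: vr[B=2 D=3072/1991 E=1024/655 G=4096/2501 H=1024/793] → run H
t=13: vr[B=2 D=3072/1991 E=1024/655 G=4096/2501 H=1536/793] → run D
t=14: vr[B=2 D=4096/1991 E=1024/655 G=4096/2501 H=1536/793] → run E
t=15: vr[B=2 D=4096/1991 G=4096/2501 H=1536/793] → run G
t=16: vr[B=2 D=4096/1991 H=1536/793] → run H
t=17: vr[B=2 D=4096/1991 H=2048/793] → run B
t=18: vr[B=3 D=4096/1991 H=2048/793] → run D
t=19: vr[B=3 D=5120/1991 H=2048/793] → run D
t=20: vr[B=3 D=6144/1991 H=2048/793] → run H
t=21: vr[B=3 D=6144/1991 H=2560/793] → run B
t=22: vr[B=4 D=6144/1991 H=2560/793] → run D
t=23: vr[B=4 D=7168/1991 H=2560/793] → run H
t=24: vr[B=4 D=7168/1991] → run D
t=25: vr[B=4] → run B
t=26: vr[B=5] → run B
t=27: (idle)
t=28: (idle)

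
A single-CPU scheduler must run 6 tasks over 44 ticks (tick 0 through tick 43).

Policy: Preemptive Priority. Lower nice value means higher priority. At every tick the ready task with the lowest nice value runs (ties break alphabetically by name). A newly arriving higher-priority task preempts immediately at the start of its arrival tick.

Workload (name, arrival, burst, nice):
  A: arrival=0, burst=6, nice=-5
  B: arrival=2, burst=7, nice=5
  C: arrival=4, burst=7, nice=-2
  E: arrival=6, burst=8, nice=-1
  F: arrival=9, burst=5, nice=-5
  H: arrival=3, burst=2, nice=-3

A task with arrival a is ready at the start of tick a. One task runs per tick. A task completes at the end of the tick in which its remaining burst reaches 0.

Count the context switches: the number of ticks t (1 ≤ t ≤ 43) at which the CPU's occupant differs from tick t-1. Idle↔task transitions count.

t=0: ready={A} → run A
t=1: ready={A} → run A
t=2: ready={A,B} → run A
t=3: ready={A,B,H} → run A
t=4: ready={A,B,C,H} → run A
t=5: ready={A,B,C,H} → run A
t=6: ready={B,C,E,H} → run H
t=7: ready={B,C,E,H} → run H
t=8: ready={B,C,E} → run C
t=9: ready={B,C,E,F} → run F
t=10: ready={B,C,E,F} → run F
t=11: ready={B,C,E,F} → run F
t=12: ready={B,C,E,F} → run F
t=13: ready={B,C,E,F} → run F
t=14: ready={B,C,E} → run C
t=15: ready={B,C,E} → run C
t=16: ready={B,C,E} → run C
t=17: ready={B,C,E} → run C
t=18: ready={B,C,E} → run C
t=19: ready={B,C,E} → run C
t=20: ready={B,E} → run E
t=21: ready={B,E} → run E
t=22: ready={B,E} → run E
t=23: ready={B,E} → run E
t=24: ready={B,E} → run E
t=25: ready={B,E} → run E
t=26: ready={B,E} → run E
t=27: ready={B,E} → run E
t=28: ready={B} → run B
t=29: ready={B} → run B
t=30: ready={B} → run B
t=31: ready={B} → run B
t=32: ready={B} → run B
t=33: ready={B} → run B
t=34: ready={B} → run B
t=35: (idle)
t=36: (idle)
t=37: (idle)
t=38: (idle)
t=39: (idle)
t=40: (idle)
t=41: (idle)
t=42: (idle)
t=43: (idle)

context switches = 7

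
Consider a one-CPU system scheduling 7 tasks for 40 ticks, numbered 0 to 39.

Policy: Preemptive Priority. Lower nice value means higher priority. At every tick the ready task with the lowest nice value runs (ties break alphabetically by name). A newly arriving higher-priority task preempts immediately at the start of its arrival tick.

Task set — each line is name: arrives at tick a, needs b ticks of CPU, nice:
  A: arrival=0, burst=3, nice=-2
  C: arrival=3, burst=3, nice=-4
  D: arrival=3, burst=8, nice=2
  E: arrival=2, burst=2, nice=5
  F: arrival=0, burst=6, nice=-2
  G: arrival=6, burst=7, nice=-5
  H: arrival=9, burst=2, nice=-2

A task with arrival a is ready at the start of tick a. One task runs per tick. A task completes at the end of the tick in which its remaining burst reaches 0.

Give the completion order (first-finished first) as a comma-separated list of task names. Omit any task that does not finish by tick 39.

t=0: ready={A,F} → run A
t=1: ready={A,F} → run A
t=2: ready={A,E,F} → run A
t=3: ready={C,D,E,F} → run C
t=4: ready={C,D,E,F} → run C
t=5: ready={C,D,E,F} → run C
t=6: ready={D,E,F,G} → run G
t=7: ready={D,E,F,G} → run G
t=8: ready={D,E,F,G} → run G
t=9: ready={D,E,F,G,H} → run G
t=10: ready={D,E,F,G,H} → run G
t=11: ready={D,E,F,G,H} → run G
t=12: ready={D,E,F,G,H} → run G
t=13: ready={D,E,F,H} → run F
t=14: ready={D,E,F,H} → run F
t=15: ready={D,E,F,H} → run F
t=16: ready={D,E,F,H} → run F
t=17: ready={D,E,F,H} → run F
t=18: ready={D,E,F,H} → run F
t=19: ready={D,E,H} → run H
t=20: ready={D,E,H} → run H
t=21: ready={D,E} → run D
t=22: ready={D,E} → run D
t=23: ready={D,E} → run D
t=24: ready={D,E} → run D
t=25: ready={D,E} → run D
t=26: ready={D,E} → run D
t=27: ready={D,E} → run D
t=28: ready={D,E} → run D
t=29: ready={E} → run E
t=30: ready={E} → run E
t=31: (idle)
t=32: (idle)
t=33: (idle)
t=34: (idle)
t=35: (idle)
t=36: (idle)
t=37: (idle)
t=38: (idle)
t=39: (idle)

completion order = A, C, G, F, H, D, E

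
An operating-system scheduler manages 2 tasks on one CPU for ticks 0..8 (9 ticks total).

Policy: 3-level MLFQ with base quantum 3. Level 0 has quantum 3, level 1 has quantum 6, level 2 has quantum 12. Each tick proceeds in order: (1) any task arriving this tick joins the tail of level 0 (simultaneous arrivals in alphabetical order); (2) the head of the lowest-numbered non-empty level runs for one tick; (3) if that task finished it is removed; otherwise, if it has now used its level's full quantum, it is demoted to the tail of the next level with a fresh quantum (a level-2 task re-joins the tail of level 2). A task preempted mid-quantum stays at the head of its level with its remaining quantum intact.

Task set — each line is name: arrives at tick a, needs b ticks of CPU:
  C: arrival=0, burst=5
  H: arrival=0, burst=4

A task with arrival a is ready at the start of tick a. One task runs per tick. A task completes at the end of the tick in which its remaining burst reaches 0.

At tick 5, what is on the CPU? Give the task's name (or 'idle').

t=0: L0/L1/L2 = CH/-/- → run C
t=1: L0/L1/L2 = CH/-/- → run C
t=2: L0/L1/L2 = CH/-/- → run C
t=3: L0/L1/L2 = H/C/- → run H
t=4: L0/L1/L2 = H/C/- → run H
t=5: L0/L1/L2 = H/C/- → run H
t=6: L0/L1/L2 = -/CH/- → run C
t=7: L0/L1/L2 = -/CH/- → run C
t=8: L0/L1/L2 = -/H/- → run H

running at tick 5 = H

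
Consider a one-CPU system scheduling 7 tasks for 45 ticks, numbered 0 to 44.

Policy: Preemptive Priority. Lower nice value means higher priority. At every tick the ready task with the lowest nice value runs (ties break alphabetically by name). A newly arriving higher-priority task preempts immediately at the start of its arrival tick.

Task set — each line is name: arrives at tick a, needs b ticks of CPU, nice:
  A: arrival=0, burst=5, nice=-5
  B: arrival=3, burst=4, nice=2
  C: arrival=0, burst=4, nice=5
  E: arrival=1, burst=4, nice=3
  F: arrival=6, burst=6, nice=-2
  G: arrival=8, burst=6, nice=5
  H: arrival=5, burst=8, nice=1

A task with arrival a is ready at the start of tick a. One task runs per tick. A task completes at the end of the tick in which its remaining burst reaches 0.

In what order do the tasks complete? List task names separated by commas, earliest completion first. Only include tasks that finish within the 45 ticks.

completion order = A, F, H, B, E, C, G

t=0: ready={A,C} → run A
t=1: ready={A,C,E} → run A
t=2: ready={A,C,E} → run A
t=3: ready={A,B,C,E} → run A
t=4: ready={A,B,C,E} → run A
t=5: ready={B,C,E,H} → run H
t=6: ready={B,C,E,F,H} → run F
t=7: ready={B,C,E,F,H} → run F
t=8: ready={B,C,E,F,G,H} → run F
t=9: ready={B,C,E,F,G,H} → run F
t=10: ready={B,C,E,F,G,H} → run F
t=11: ready={B,C,E,F,G,H} → run F
t=12: ready={B,C,E,G,H} → run H
t=13: ready={B,C,E,G,H} → run H
t=14: ready={B,C,E,G,H} → run H
t=15: ready={B,C,E,G,H} → run H
t=16: ready={B,C,E,G,H} → run H
t=17: ready={B,C,E,G,H} → run H
t=18: ready={B,C,E,G,H} → run H
t=19: ready={B,C,E,G} → run B
t=20: ready={B,C,E,G} → run B
t=21: ready={B,C,E,G} → run B
t=22: ready={B,C,E,G} → run B
t=23: ready={C,E,G} → run E
t=24: ready={C,E,G} → run E
t=25: ready={C,E,G} → run E
t=26: ready={C,E,G} → run E
t=27: ready={C,G} → run C
t=28: ready={C,G} → run C
t=29: ready={C,G} → run C
t=30: ready={C,G} → run C
t=31: ready={G} → run G
t=32: ready={G} → run G
t=33: ready={G} → run G
t=34: ready={G} → run G
t=35: ready={G} → run G
t=36: ready={G} → run G
t=37: (idle)
t=38: (idle)
t=39: (idle)
t=40: (idle)
t=41: (idle)
t=42: (idle)
t=43: (idle)
t=44: (idle)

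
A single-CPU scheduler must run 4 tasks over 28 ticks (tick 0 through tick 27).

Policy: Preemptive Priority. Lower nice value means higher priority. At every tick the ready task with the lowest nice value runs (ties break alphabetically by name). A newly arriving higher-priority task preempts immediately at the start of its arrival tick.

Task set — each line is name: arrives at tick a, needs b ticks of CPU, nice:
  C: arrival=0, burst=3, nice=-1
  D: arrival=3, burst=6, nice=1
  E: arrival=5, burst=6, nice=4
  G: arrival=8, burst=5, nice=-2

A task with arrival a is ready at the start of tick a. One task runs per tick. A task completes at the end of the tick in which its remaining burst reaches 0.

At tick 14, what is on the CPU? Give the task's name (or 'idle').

t=0: ready={C} → run C
t=1: ready={C} → run C
t=2: ready={C} → run C
t=3: ready={D} → run D
t=4: ready={D} → run D
t=5: ready={D,E} → run D
t=6: ready={D,E} → run D
t=7: ready={D,E} → run D
t=8: ready={D,E,G} → run G
t=9: ready={D,E,G} → run G
t=10: ready={D,E,G} → run G
t=11: ready={D,E,G} → run G
t=12: ready={D,E,G} → run G
t=13: ready={D,E} → run D
t=14: ready={E} → run E
t=15: ready={E} → run E
t=16: ready={E} → run E
t=17: ready={E} → run E
t=18: ready={E} → run E
t=19: ready={E} → run E
t=20: (idle)
t=21: (idle)
t=22: (idle)
t=23: (idle)
t=24: (idle)
t=25: (idle)
t=26: (idle)
t=27: (idle)

running at tick 14 = E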